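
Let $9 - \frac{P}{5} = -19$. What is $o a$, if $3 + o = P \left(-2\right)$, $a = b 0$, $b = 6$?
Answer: $0$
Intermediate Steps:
$P = 140$ ($P = 45 - -95 = 45 + 95 = 140$)
$a = 0$ ($a = 6 \cdot 0 = 0$)
$o = -283$ ($o = -3 + 140 \left(-2\right) = -3 - 280 = -283$)
$o a = \left(-283\right) 0 = 0$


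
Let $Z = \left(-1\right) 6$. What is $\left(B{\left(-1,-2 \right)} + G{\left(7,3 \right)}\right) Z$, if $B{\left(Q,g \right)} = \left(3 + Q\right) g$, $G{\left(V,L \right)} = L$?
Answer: $6$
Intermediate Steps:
$Z = -6$
$B{\left(Q,g \right)} = g \left(3 + Q\right)$
$\left(B{\left(-1,-2 \right)} + G{\left(7,3 \right)}\right) Z = \left(- 2 \left(3 - 1\right) + 3\right) \left(-6\right) = \left(\left(-2\right) 2 + 3\right) \left(-6\right) = \left(-4 + 3\right) \left(-6\right) = \left(-1\right) \left(-6\right) = 6$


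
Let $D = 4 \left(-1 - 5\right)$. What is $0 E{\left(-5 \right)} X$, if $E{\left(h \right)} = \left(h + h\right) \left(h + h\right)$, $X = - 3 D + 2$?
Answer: $0$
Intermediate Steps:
$D = -24$ ($D = 4 \left(-6\right) = -24$)
$X = 74$ ($X = \left(-3\right) \left(-24\right) + 2 = 72 + 2 = 74$)
$E{\left(h \right)} = 4 h^{2}$ ($E{\left(h \right)} = 2 h 2 h = 4 h^{2}$)
$0 E{\left(-5 \right)} X = 0 \cdot 4 \left(-5\right)^{2} \cdot 74 = 0 \cdot 4 \cdot 25 \cdot 74 = 0 \cdot 100 \cdot 74 = 0 \cdot 74 = 0$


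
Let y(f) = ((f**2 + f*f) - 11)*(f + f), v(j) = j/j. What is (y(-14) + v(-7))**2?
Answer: 113784889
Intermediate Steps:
v(j) = 1
y(f) = 2*f*(-11 + 2*f**2) (y(f) = ((f**2 + f**2) - 11)*(2*f) = (2*f**2 - 11)*(2*f) = (-11 + 2*f**2)*(2*f) = 2*f*(-11 + 2*f**2))
(y(-14) + v(-7))**2 = ((-22*(-14) + 4*(-14)**3) + 1)**2 = ((308 + 4*(-2744)) + 1)**2 = ((308 - 10976) + 1)**2 = (-10668 + 1)**2 = (-10667)**2 = 113784889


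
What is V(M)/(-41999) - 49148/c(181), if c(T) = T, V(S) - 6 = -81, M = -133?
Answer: -2064153277/7601819 ≈ -271.53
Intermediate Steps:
V(S) = -75 (V(S) = 6 - 81 = -75)
V(M)/(-41999) - 49148/c(181) = -75/(-41999) - 49148/181 = -75*(-1/41999) - 49148*1/181 = 75/41999 - 49148/181 = -2064153277/7601819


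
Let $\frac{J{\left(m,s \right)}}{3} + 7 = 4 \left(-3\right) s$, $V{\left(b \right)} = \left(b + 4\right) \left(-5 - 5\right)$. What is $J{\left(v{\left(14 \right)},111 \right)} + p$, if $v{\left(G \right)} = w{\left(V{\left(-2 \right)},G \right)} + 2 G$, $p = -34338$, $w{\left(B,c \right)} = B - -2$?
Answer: $-38355$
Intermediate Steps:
$V{\left(b \right)} = -40 - 10 b$ ($V{\left(b \right)} = \left(4 + b\right) \left(-10\right) = -40 - 10 b$)
$w{\left(B,c \right)} = 2 + B$ ($w{\left(B,c \right)} = B + 2 = 2 + B$)
$v{\left(G \right)} = -18 + 2 G$ ($v{\left(G \right)} = \left(2 - 20\right) + 2 G = -18 + 2 G$)
$J{\left(m,s \right)} = -21 - 36 s$ ($J{\left(m,s \right)} = -21 + 3 \cdot 4 \left(-3\right) s = -21 + 3 \left(- 12 s\right) = -21 - 36 s$)
$J{\left(v{\left(14 \right)},111 \right)} + p = \left(-21 - 3996\right) - 34338 = -4017 - 34338 = -38355$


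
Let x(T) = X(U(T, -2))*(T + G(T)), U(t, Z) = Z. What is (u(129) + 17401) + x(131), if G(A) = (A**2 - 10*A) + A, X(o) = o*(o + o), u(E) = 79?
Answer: 146384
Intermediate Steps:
X(o) = 2*o**2 (X(o) = o*(2*o) = 2*o**2)
G(A) = A**2 - 9*A
x(T) = 8*T + 8*T*(-9 + T) (x(T) = (2*(-2)**2)*(T + T*(-9 + T)) = (2*4)*(T + T*(-9 + T)) = 8*(T + T*(-9 + T)) = 8*T + 8*T*(-9 + T))
(u(129) + 17401) + x(131) = (79 + 17401) + 8*131*(-8 + 131) = 17480 + 8*131*123 = 17480 + 128904 = 146384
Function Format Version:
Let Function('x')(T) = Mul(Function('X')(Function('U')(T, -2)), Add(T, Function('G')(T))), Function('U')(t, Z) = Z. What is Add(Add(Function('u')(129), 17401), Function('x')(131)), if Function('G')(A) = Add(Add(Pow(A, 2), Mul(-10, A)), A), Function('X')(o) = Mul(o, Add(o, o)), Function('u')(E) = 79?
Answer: 146384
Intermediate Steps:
Function('X')(o) = Mul(2, Pow(o, 2)) (Function('X')(o) = Mul(o, Mul(2, o)) = Mul(2, Pow(o, 2)))
Function('G')(A) = Add(Pow(A, 2), Mul(-9, A))
Function('x')(T) = Add(Mul(8, T), Mul(8, T, Add(-9, T))) (Function('x')(T) = Mul(Mul(2, Pow(-2, 2)), Add(T, Mul(T, Add(-9, T)))) = Mul(Mul(2, 4), Add(T, Mul(T, Add(-9, T)))) = Mul(8, Add(T, Mul(T, Add(-9, T)))) = Add(Mul(8, T), Mul(8, T, Add(-9, T))))
Add(Add(Function('u')(129), 17401), Function('x')(131)) = Add(Add(79, 17401), Mul(8, 131, Add(-8, 131))) = Add(17480, Mul(8, 131, 123)) = Add(17480, 128904) = 146384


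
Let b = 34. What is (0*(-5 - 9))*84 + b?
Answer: 34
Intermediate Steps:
(0*(-5 - 9))*84 + b = (0*(-5 - 9))*84 + 34 = (0*(-14))*84 + 34 = 0*84 + 34 = 0 + 34 = 34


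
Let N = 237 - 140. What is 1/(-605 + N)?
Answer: -1/508 ≈ -0.0019685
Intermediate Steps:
N = 97
1/(-605 + N) = 1/(-605 + 97) = 1/(-508) = -1/508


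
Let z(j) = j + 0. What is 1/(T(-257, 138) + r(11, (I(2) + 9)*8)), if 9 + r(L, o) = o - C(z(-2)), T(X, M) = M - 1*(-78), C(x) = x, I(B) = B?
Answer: 1/297 ≈ 0.0033670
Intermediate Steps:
z(j) = j
T(X, M) = 78 + M (T(X, M) = M + 78 = 78 + M)
r(L, o) = -7 + o (r(L, o) = -9 + (o - 1*(-2)) = -9 + (o + 2) = -9 + (2 + o) = -7 + o)
1/(T(-257, 138) + r(11, (I(2) + 9)*8)) = 1/((78 + 138) + (-7 + (2 + 9)*8)) = 1/(216 + (-7 + 11*8)) = 1/(216 + (-7 + 88)) = 1/(216 + 81) = 1/297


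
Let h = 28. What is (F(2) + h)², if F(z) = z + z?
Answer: 1024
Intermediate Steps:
F(z) = 2*z
(F(2) + h)² = (2*2 + 28)² = (4 + 28)² = 32² = 1024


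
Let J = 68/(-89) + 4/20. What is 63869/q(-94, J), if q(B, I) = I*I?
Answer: 12647658725/63001 ≈ 2.0075e+5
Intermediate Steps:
J = -251/445 (J = 68*(-1/89) + 4*(1/20) = -68/89 + ⅕ = -251/445 ≈ -0.56404)
q(B, I) = I²
63869/q(-94, J) = 63869/((-251/445)²) = 63869/(63001/198025) = 63869*(198025/63001) = 12647658725/63001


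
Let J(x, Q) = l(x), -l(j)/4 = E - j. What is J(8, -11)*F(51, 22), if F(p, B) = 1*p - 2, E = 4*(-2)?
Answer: 3136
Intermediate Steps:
E = -8
l(j) = 32 + 4*j (l(j) = -4*(-8 - j) = 32 + 4*j)
F(p, B) = -2 + p (F(p, B) = p - 2 = -2 + p)
J(x, Q) = 32 + 4*x
J(8, -11)*F(51, 22) = (32 + 4*8)*(-2 + 51) = (32 + 32)*49 = 64*49 = 3136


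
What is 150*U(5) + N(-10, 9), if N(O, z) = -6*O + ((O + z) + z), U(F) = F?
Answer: 818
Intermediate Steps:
N(O, z) = -5*O + 2*z (N(O, z) = -6*O + (O + 2*z) = -5*O + 2*z)
150*U(5) + N(-10, 9) = 150*5 + (-5*(-10) + 2*9) = 750 + (50 + 18) = 750 + 68 = 818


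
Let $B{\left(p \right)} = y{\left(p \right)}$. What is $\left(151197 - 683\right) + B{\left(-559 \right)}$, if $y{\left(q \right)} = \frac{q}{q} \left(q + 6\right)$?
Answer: $149961$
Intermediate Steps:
$y{\left(q \right)} = 6 + q$ ($y{\left(q \right)} = 1 \left(6 + q\right) = 6 + q$)
$B{\left(p \right)} = 6 + p$
$\left(151197 - 683\right) + B{\left(-559 \right)} = \left(151197 - 683\right) + \left(6 - 559\right) = 150514 - 553 = 149961$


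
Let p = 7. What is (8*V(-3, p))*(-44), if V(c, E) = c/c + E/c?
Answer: 1408/3 ≈ 469.33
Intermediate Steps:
V(c, E) = 1 + E/c
(8*V(-3, p))*(-44) = (8*((7 - 3)/(-3)))*(-44) = (8*(-⅓*4))*(-44) = (8*(-4/3))*(-44) = -32/3*(-44) = 1408/3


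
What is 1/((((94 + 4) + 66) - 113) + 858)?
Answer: 1/909 ≈ 0.0011001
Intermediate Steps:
1/((((94 + 4) + 66) - 113) + 858) = 1/(((98 + 66) - 113) + 858) = 1/((164 - 113) + 858) = 1/(51 + 858) = 1/909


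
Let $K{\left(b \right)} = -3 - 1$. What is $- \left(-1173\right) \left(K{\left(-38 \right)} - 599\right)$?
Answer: $-707319$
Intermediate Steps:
$K{\left(b \right)} = -4$
$- \left(-1173\right) \left(K{\left(-38 \right)} - 599\right) = - \left(-1173\right) \left(-4 - 599\right) = - \left(-1173\right) \left(-603\right) = \left(-1\right) 707319 = -707319$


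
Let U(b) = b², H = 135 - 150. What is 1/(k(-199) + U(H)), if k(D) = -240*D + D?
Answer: 1/47786 ≈ 2.0927e-5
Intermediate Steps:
H = -15
k(D) = -239*D
1/(k(-199) + U(H)) = 1/(-239*(-199) + (-15)²) = 1/(47561 + 225) = 1/47786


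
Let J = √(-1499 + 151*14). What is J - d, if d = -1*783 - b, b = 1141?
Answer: 1924 + √615 ≈ 1948.8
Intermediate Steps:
d = -1924 (d = -1*783 - 1*1141 = -783 - 1141 = -1924)
J = √615 (J = √(-1499 + 2114) = √615 ≈ 24.799)
J - d = √615 - 1*(-1924) = √615 + 1924 = 1924 + √615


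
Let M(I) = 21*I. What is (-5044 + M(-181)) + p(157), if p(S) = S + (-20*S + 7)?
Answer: -11821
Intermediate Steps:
p(S) = 7 - 19*S (p(S) = S + (7 - 20*S) = 7 - 19*S)
(-5044 + M(-181)) + p(157) = (-5044 + 21*(-181)) + (7 - 19*157) = (-5044 - 3801) + (7 - 2983) = -8845 - 2976 = -11821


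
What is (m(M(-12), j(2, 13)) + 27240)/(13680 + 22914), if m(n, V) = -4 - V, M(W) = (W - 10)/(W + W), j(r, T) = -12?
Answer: 13624/18297 ≈ 0.74460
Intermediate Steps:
M(W) = (-10 + W)/(2*W) (M(W) = (-10 + W)/((2*W)) = (-10 + W)*(1/(2*W)) = (-10 + W)/(2*W))
(m(M(-12), j(2, 13)) + 27240)/(13680 + 22914) = ((-4 - 1*(-12)) + 27240)/(13680 + 22914) = ((-4 + 12) + 27240)/36594 = (8 + 27240)*(1/36594) = 27248*(1/36594) = 13624/18297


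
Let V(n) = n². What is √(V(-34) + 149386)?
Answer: √150542 ≈ 388.00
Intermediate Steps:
√(V(-34) + 149386) = √((-34)² + 149386) = √(1156 + 149386) = √150542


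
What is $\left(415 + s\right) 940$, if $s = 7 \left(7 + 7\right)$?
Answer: $482220$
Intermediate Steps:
$s = 98$ ($s = 7 \cdot 14 = 98$)
$\left(415 + s\right) 940 = \left(415 + 98\right) 940 = 513 \cdot 940 = 482220$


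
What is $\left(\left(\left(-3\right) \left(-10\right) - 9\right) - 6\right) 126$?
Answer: $1890$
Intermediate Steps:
$\left(\left(\left(-3\right) \left(-10\right) - 9\right) - 6\right) 126 = \left(\left(30 - 9\right) - 6\right) 126 = \left(21 - 6\right) 126 = 15 \cdot 126 = 1890$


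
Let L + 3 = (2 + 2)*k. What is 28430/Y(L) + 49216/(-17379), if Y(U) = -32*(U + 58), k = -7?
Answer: -29811533/834192 ≈ -35.737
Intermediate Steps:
L = -31 (L = -3 + (2 + 2)*(-7) = -3 + 4*(-7) = -3 - 28 = -31)
Y(U) = -1856 - 32*U (Y(U) = -32*(58 + U) = -1856 - 32*U)
28430/Y(L) + 49216/(-17379) = 28430/(-1856 - 32*(-31)) + 49216/(-17379) = 28430/(-1856 + 992) + 49216*(-1/17379) = 28430/(-864) - 49216/17379 = 28430*(-1/864) - 49216/17379 = -14215/432 - 49216/17379 = -29811533/834192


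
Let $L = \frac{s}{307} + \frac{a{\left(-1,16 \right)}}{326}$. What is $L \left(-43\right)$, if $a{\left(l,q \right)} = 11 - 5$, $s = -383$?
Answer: $\frac{2644844}{50041} \approx 52.854$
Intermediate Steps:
$a{\left(l,q \right)} = 6$ ($a{\left(l,q \right)} = 11 - 5 = 6$)
$L = - \frac{61508}{50041}$ ($L = - \frac{383}{307} + \frac{6}{326} = \left(-383\right) \frac{1}{307} + 6 \cdot \frac{1}{326} = - \frac{383}{307} + \frac{3}{163} = - \frac{61508}{50041} \approx -1.2292$)
$L \left(-43\right) = \left(- \frac{61508}{50041}\right) \left(-43\right) = \frac{2644844}{50041}$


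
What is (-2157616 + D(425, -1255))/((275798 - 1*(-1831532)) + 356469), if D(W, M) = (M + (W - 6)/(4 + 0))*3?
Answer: -8644267/9855196 ≈ -0.87713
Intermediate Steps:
D(W, M) = -9/2 + 3*M + 3*W/4 (D(W, M) = (M + (-6 + W)/4)*3 = (M + (-6 + W)*(1/4))*3 = (M + (-3/2 + W/4))*3 = (-3/2 + M + W/4)*3 = -9/2 + 3*M + 3*W/4)
(-2157616 + D(425, -1255))/((275798 - 1*(-1831532)) + 356469) = (-2157616 + (-9/2 + 3*(-1255) + (3/4)*425))/((275798 - 1*(-1831532)) + 356469) = (-2157616 + (-9/2 - 3765 + 1275/4))/((275798 + 1831532) + 356469) = (-2157616 - 13803/4)/(2107330 + 356469) = -8644267/4/2463799 = -8644267/4*1/2463799 = -8644267/9855196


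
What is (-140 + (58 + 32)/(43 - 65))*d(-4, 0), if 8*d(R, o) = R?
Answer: 1585/22 ≈ 72.045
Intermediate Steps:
d(R, o) = R/8
(-140 + (58 + 32)/(43 - 65))*d(-4, 0) = (-140 + (58 + 32)/(43 - 65))*((⅛)*(-4)) = (-140 + 90/(-22))*(-½) = (-140 + 90*(-1/22))*(-½) = (-140 - 45/11)*(-½) = -1585/11*(-½) = 1585/22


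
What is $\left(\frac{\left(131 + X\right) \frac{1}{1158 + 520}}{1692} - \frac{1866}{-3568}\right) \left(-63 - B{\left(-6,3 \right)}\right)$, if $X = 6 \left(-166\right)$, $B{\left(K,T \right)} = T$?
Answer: $- \frac{1820093033}{52761354} \approx -34.497$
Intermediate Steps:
$X = -996$
$\left(\frac{\left(131 + X\right) \frac{1}{1158 + 520}}{1692} - \frac{1866}{-3568}\right) \left(-63 - B{\left(-6,3 \right)}\right) = \left(\frac{\left(131 - 996\right) \frac{1}{1158 + 520}}{1692} - \frac{1866}{-3568}\right) \left(-63 - 3\right) = \left(- \frac{865}{1678} \cdot \frac{1}{1692} - - \frac{933}{1784}\right) \left(-63 - 3\right) = \left(\left(-865\right) \frac{1}{1678} \cdot \frac{1}{1692} + \frac{933}{1784}\right) \left(-66\right) = \left(\left(- \frac{865}{1678}\right) \frac{1}{1692} + \frac{933}{1784}\right) \left(-66\right) = \left(- \frac{865}{2839176} + \frac{933}{1784}\right) \left(-66\right) = \frac{165463003}{316568124} \left(-66\right) = - \frac{1820093033}{52761354}$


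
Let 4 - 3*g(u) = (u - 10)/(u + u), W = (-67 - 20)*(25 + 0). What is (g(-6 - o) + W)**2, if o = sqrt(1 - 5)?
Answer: 14179915/3 - 26089*I/72 ≈ 4.7266e+6 - 362.35*I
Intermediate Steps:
o = 2*I (o = sqrt(-4) = 2*I ≈ 2.0*I)
W = -2175 (W = -87*25 = -2175)
g(u) = 4/3 - (-10 + u)/(6*u) (g(u) = 4/3 - (u - 10)/(3*(u + u)) = 4/3 - (-10 + u)/(3*(2*u)) = 4/3 - (-10 + u)*1/(2*u)/3 = 4/3 - (-10 + u)/(6*u))
(g(-6 - o) + W)**2 = ((10 + 7*(-6 - 2*I))/(6*(-6 - 2*I)) - 2175)**2 = (((-6 + 2*I)/40)*(10 + (-42 - 14*I))/6 - 2175)**2 = (((-6 + 2*I)/40)*(-32 - 14*I)/6 - 2175)**2 = ((-32 - 14*I)*(-6 + 2*I)/240 - 2175)**2 = (-2175 + (-32 - 14*I)*(-6 + 2*I)/240)**2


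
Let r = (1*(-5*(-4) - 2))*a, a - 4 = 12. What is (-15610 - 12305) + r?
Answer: -27627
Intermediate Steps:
a = 16 (a = 4 + 12 = 16)
r = 288 (r = (1*(-5*(-4) - 2))*16 = (1*(20 - 2))*16 = (1*18)*16 = 18*16 = 288)
(-15610 - 12305) + r = (-15610 - 12305) + 288 = -27915 + 288 = -27627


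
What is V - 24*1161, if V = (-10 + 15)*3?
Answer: -27849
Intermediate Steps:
V = 15 (V = 5*3 = 15)
V - 24*1161 = 15 - 24*1161 = 15 - 27864 = -27849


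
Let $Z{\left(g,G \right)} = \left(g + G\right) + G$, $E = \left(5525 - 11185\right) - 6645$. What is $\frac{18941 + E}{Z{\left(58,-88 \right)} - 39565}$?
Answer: $- \frac{948}{5669} \approx -0.16723$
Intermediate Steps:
$E = -12305$ ($E = -5660 - 6645 = -12305$)
$Z{\left(g,G \right)} = g + 2 G$ ($Z{\left(g,G \right)} = \left(G + g\right) + G = g + 2 G$)
$\frac{18941 + E}{Z{\left(58,-88 \right)} - 39565} = \frac{18941 - 12305}{\left(58 + 2 \left(-88\right)\right) - 39565} = \frac{6636}{\left(58 - 176\right) - 39565} = \frac{6636}{-118 - 39565} = \frac{6636}{-39683} = 6636 \left(- \frac{1}{39683}\right) = - \frac{948}{5669}$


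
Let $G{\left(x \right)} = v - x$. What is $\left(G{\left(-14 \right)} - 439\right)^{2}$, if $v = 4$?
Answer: $177241$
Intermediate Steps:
$G{\left(x \right)} = 4 - x$
$\left(G{\left(-14 \right)} - 439\right)^{2} = \left(\left(4 - -14\right) - 439\right)^{2} = \left(\left(4 + 14\right) - 439\right)^{2} = \left(18 - 439\right)^{2} = \left(-421\right)^{2} = 177241$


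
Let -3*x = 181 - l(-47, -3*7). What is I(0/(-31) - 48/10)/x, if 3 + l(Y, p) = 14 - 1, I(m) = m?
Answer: 8/95 ≈ 0.084211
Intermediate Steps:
l(Y, p) = 10 (l(Y, p) = -3 + (14 - 1) = -3 + 13 = 10)
x = -57 (x = -(181 - 1*10)/3 = -(181 - 10)/3 = -1/3*171 = -57)
I(0/(-31) - 48/10)/x = (0/(-31) - 48/10)/(-57) = (0*(-1/31) - 48*1/10)*(-1/57) = (0 - 24/5)*(-1/57) = -24/5*(-1/57) = 8/95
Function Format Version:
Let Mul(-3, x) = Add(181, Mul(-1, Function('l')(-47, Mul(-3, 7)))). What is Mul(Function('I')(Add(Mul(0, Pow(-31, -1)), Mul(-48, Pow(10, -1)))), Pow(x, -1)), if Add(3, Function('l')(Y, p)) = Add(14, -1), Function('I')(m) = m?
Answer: Rational(8, 95) ≈ 0.084211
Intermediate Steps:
Function('l')(Y, p) = 10 (Function('l')(Y, p) = Add(-3, Add(14, -1)) = Add(-3, 13) = 10)
x = -57 (x = Mul(Rational(-1, 3), Add(181, Mul(-1, 10))) = Mul(Rational(-1, 3), Add(181, -10)) = Mul(Rational(-1, 3), 171) = -57)
Mul(Function('I')(Add(Mul(0, Pow(-31, -1)), Mul(-48, Pow(10, -1)))), Pow(x, -1)) = Mul(Add(Mul(0, Pow(-31, -1)), Mul(-48, Pow(10, -1))), Pow(-57, -1)) = Mul(Add(Mul(0, Rational(-1, 31)), Mul(-48, Rational(1, 10))), Rational(-1, 57)) = Mul(Add(0, Rational(-24, 5)), Rational(-1, 57)) = Mul(Rational(-24, 5), Rational(-1, 57)) = Rational(8, 95)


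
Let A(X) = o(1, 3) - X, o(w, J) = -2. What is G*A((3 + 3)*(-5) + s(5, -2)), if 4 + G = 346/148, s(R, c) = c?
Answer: -1845/37 ≈ -49.865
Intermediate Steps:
G = -123/74 (G = -4 + 346/148 = -4 + 346*(1/148) = -4 + 173/74 = -123/74 ≈ -1.6622)
A(X) = -2 - X
G*A((3 + 3)*(-5) + s(5, -2)) = -123*(-2 - ((3 + 3)*(-5) - 2))/74 = -123*(-2 - (6*(-5) - 2))/74 = -123*(-2 - (-30 - 2))/74 = -123*(-2 - 1*(-32))/74 = -123*(-2 + 32)/74 = -123/74*30 = -1845/37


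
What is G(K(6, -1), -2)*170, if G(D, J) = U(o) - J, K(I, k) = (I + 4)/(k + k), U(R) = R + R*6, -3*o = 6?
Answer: -2040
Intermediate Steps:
o = -2 (o = -⅓*6 = -2)
U(R) = 7*R (U(R) = R + 6*R = 7*R)
K(I, k) = (4 + I)/(2*k) (K(I, k) = (4 + I)/((2*k)) = (4 + I)*(1/(2*k)) = (4 + I)/(2*k))
G(D, J) = -14 - J (G(D, J) = 7*(-2) - J = -14 - J)
G(K(6, -1), -2)*170 = (-14 - 1*(-2))*170 = (-14 + 2)*170 = -12*170 = -2040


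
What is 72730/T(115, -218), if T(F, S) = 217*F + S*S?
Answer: 72730/72479 ≈ 1.0035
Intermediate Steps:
T(F, S) = S² + 217*F (T(F, S) = 217*F + S² = S² + 217*F)
72730/T(115, -218) = 72730/((-218)² + 217*115) = 72730/(47524 + 24955) = 72730/72479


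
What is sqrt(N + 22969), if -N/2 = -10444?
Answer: 3*sqrt(4873) ≈ 209.42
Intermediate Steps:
N = 20888 (N = -2*(-10444) = 20888)
sqrt(N + 22969) = sqrt(20888 + 22969) = sqrt(43857) = 3*sqrt(4873)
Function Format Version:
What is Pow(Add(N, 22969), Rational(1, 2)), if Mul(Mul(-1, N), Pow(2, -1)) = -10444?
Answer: Mul(3, Pow(4873, Rational(1, 2))) ≈ 209.42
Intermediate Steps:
N = 20888 (N = Mul(-2, -10444) = 20888)
Pow(Add(N, 22969), Rational(1, 2)) = Pow(Add(20888, 22969), Rational(1, 2)) = Pow(43857, Rational(1, 2)) = Mul(3, Pow(4873, Rational(1, 2)))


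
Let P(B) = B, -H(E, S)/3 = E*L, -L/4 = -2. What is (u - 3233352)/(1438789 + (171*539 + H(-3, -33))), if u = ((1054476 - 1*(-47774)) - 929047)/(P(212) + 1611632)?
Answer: -1042331769577/493556303864 ≈ -2.1119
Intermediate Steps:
L = 8 (L = -4*(-2) = 8)
H(E, S) = -24*E (H(E, S) = -3*E*8 = -24*E)
u = 173203/1611844 (u = ((1054476 - 1*(-47774)) - 929047)/(212 + 1611632) = ((1054476 + 47774) - 929047)/1611844 = (1102250 - 929047)*(1/1611844) = 173203*(1/1611844) = 173203/1611844 ≈ 0.10746)
(u - 3233352)/(1438789 + (171*539 + H(-3, -33))) = (173203/1611844 - 3233352)/(1438789 + (171*539 - 24*(-3))) = -5211658847885/(1611844*(1438789 + (92169 + 72))) = -5211658847885/(1611844*(1438789 + 92241)) = -5211658847885/1611844/1531030 = -5211658847885/1611844*1/1531030 = -1042331769577/493556303864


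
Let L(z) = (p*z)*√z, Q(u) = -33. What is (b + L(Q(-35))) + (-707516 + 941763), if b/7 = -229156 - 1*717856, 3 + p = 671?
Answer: -6394837 - 22044*I*√33 ≈ -6.3948e+6 - 1.2663e+5*I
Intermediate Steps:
p = 668 (p = -3 + 671 = 668)
L(z) = 668*z^(3/2) (L(z) = (668*z)*√z = 668*z^(3/2))
b = -6629084 (b = 7*(-229156 - 1*717856) = 7*(-229156 - 717856) = 7*(-947012) = -6629084)
(b + L(Q(-35))) + (-707516 + 941763) = (-6629084 + 668*(-33)^(3/2)) + (-707516 + 941763) = (-6629084 + 668*(-33*I*√33)) + 234247 = (-6629084 - 22044*I*√33) + 234247 = -6394837 - 22044*I*√33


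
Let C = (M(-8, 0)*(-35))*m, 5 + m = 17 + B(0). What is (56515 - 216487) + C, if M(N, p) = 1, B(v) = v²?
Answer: -160392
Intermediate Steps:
m = 12 (m = -5 + (17 + 0²) = -5 + (17 + 0) = -5 + 17 = 12)
C = -420 (C = (1*(-35))*12 = -35*12 = -420)
(56515 - 216487) + C = (56515 - 216487) - 420 = -159972 - 420 = -160392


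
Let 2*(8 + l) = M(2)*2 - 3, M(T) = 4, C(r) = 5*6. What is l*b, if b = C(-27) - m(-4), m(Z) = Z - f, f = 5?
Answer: -429/2 ≈ -214.50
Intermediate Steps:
m(Z) = -5 + Z (m(Z) = Z - 1*5 = Z - 5 = -5 + Z)
C(r) = 30
l = -11/2 (l = -8 + (4*2 - 3)/2 = -8 + (8 - 3)/2 = -8 + (1/2)*5 = -8 + 5/2 = -11/2 ≈ -5.5000)
b = 39 (b = 30 - (-5 - 4) = 30 - 1*(-9) = 30 + 9 = 39)
l*b = -11/2*39 = -429/2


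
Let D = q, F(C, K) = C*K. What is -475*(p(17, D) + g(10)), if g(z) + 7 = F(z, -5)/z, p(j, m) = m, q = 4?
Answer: 3800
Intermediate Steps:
D = 4
g(z) = -12 (g(z) = -7 + (z*(-5))/z = -7 + (-5*z)/z = -7 - 5 = -12)
-475*(p(17, D) + g(10)) = -475*(4 - 12) = -475*(-8) = 3800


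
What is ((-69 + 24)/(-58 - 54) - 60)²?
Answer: 44555625/12544 ≈ 3551.9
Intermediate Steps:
((-69 + 24)/(-58 - 54) - 60)² = (-45/(-112) - 60)² = (-45*(-1/112) - 60)² = (45/112 - 60)² = (-6675/112)² = 44555625/12544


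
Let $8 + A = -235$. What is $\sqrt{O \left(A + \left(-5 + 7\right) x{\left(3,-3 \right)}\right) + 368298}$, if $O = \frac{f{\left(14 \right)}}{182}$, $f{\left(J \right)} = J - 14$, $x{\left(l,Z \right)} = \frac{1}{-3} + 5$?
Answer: $3 \sqrt{40922} \approx 606.88$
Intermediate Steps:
$A = -243$ ($A = -8 - 235 = -243$)
$x{\left(l,Z \right)} = \frac{14}{3}$ ($x{\left(l,Z \right)} = - \frac{1}{3} + 5 = \frac{14}{3}$)
$f{\left(J \right)} = -14 + J$
$O = 0$ ($O = \frac{-14 + 14}{182} = 0 \cdot \frac{1}{182} = 0$)
$\sqrt{O \left(A + \left(-5 + 7\right) x{\left(3,-3 \right)}\right) + 368298} = \sqrt{0 \left(-243 + \left(-5 + 7\right) \frac{14}{3}\right) + 368298} = \sqrt{0 \left(-243 + 2 \cdot \frac{14}{3}\right) + 368298} = \sqrt{0 \left(-243 + \frac{28}{3}\right) + 368298} = \sqrt{0 \left(- \frac{701}{3}\right) + 368298} = \sqrt{0 + 368298} = \sqrt{368298} = 3 \sqrt{40922}$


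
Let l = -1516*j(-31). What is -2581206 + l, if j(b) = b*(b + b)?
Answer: -5494958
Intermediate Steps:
j(b) = 2*b² (j(b) = b*(2*b) = 2*b²)
l = -2913752 (l = -3032*(-31)² = -3032*961 = -1516*1922 = -2913752)
-2581206 + l = -2581206 - 2913752 = -5494958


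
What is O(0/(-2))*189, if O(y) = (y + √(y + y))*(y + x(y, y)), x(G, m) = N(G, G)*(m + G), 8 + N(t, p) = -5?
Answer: 0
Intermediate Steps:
N(t, p) = -13 (N(t, p) = -8 - 5 = -13)
x(G, m) = -13*G - 13*m (x(G, m) = -13*(m + G) = -13*(G + m) = -13*G - 13*m)
O(y) = -25*y*(y + √2*√y) (O(y) = (y + √(y + y))*(y + (-13*y - 13*y)) = (y + √(2*y))*(y - 26*y) = (y + √2*√y)*(-25*y) = -25*y*(y + √2*√y))
O(0/(-2))*189 = (-25*(0/(-2))² - 25*√2*(0/(-2))^(3/2))*189 = (-25*(0*(-½))² - 25*√2*(0*(-½))^(3/2))*189 = (-25*0² - 25*√2*0^(3/2))*189 = (-25*0 - 25*√2*0)*189 = (0 + 0)*189 = 0*189 = 0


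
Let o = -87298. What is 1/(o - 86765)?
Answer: -1/174063 ≈ -5.7450e-6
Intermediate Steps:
1/(o - 86765) = 1/(-87298 - 86765) = 1/(-174063) = -1/174063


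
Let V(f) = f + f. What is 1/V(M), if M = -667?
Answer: -1/1334 ≈ -0.00074963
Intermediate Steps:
V(f) = 2*f
1/V(M) = 1/(2*(-667)) = 1/(-1334) = -1/1334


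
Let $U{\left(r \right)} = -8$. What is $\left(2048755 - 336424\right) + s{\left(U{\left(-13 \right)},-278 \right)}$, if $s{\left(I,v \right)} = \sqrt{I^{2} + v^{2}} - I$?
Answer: $1712339 + 2 \sqrt{19337} \approx 1.7126 \cdot 10^{6}$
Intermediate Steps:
$\left(2048755 - 336424\right) + s{\left(U{\left(-13 \right)},-278 \right)} = \left(2048755 - 336424\right) - \left(-8 - \sqrt{\left(-8\right)^{2} + \left(-278\right)^{2}}\right) = 1712331 + \left(\sqrt{64 + 77284} + 8\right) = 1712331 + \left(\sqrt{77348} + 8\right) = 1712331 + \left(2 \sqrt{19337} + 8\right) = 1712331 + \left(8 + 2 \sqrt{19337}\right) = 1712339 + 2 \sqrt{19337}$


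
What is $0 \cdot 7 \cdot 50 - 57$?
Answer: $-57$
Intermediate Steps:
$0 \cdot 7 \cdot 50 - 57 = 0 \cdot 50 - 57 = 0 - 57 = -57$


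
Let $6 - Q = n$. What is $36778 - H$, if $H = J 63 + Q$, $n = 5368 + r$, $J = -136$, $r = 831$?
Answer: $51539$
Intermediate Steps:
$n = 6199$ ($n = 5368 + 831 = 6199$)
$Q = -6193$ ($Q = 6 - 6199 = -6193$)
$H = -14761$ ($H = \left(-136\right) 63 - 6193 = -8568 - 6193 = -14761$)
$36778 - H = 36778 - -14761 = 36778 + 14761 = 51539$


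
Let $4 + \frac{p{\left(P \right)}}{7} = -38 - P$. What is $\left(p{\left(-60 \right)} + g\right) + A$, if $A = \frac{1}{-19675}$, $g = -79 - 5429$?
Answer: $- \frac{105890851}{19675} \approx -5382.0$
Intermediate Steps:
$g = -5508$ ($g = -79 - 5429 = -5508$)
$A = - \frac{1}{19675} \approx -5.0826 \cdot 10^{-5}$
$p{\left(P \right)} = -294 - 7 P$ ($p{\left(P \right)} = -28 + 7 \left(-38 - P\right) = -28 - \left(266 + 7 P\right) = -294 - 7 P$)
$\left(p{\left(-60 \right)} + g\right) + A = \left(\left(-294 - -420\right) - 5508\right) - \frac{1}{19675} = \left(\left(-294 + 420\right) - 5508\right) - \frac{1}{19675} = \left(126 - 5508\right) - \frac{1}{19675} = -5382 - \frac{1}{19675} = - \frac{105890851}{19675}$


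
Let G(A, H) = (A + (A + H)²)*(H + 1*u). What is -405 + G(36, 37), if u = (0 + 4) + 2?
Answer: 230290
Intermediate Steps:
u = 6 (u = 4 + 2 = 6)
G(A, H) = (6 + H)*(A + (A + H)²) (G(A, H) = (A + (A + H)²)*(H + 1*6) = (A + (A + H)²)*(H + 6) = (A + (A + H)²)*(6 + H) = (6 + H)*(A + (A + H)²))
-405 + G(36, 37) = -405 + (6*36 + 6*(36 + 37)² + 36*37 + 37*(36 + 37)²) = -405 + (216 + 6*73² + 1332 + 37*73²) = -405 + (216 + 6*5329 + 1332 + 37*5329) = -405 + (216 + 31974 + 1332 + 197173) = -405 + 230695 = 230290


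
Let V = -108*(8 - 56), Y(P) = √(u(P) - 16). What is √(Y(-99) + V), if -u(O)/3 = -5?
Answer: √(5184 + I) ≈ 72.0 + 0.0069*I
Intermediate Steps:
u(O) = 15 (u(O) = -3*(-5) = 15)
Y(P) = I (Y(P) = √(15 - 16) = √(-1) = I)
V = 5184 (V = -108*(-48) = 5184)
√(Y(-99) + V) = √(I + 5184) = √(5184 + I)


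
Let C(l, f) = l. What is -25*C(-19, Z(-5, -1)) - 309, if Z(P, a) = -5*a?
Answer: 166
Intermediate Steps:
-25*C(-19, Z(-5, -1)) - 309 = -25*(-19) - 309 = 475 - 309 = 166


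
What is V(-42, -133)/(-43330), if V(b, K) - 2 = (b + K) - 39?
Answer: 106/21665 ≈ 0.0048927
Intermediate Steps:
V(b, K) = -37 + K + b (V(b, K) = 2 + ((b + K) - 39) = 2 + ((K + b) - 39) = 2 + (-39 + K + b) = -37 + K + b)
V(-42, -133)/(-43330) = (-37 - 133 - 42)/(-43330) = -212*(-1/43330) = 106/21665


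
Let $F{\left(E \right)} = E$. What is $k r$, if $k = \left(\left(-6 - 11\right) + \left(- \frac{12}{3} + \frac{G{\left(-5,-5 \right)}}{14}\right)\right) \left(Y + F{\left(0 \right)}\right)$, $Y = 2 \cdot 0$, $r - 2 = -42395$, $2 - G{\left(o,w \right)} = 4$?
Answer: $0$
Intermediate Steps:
$G{\left(o,w \right)} = -2$ ($G{\left(o,w \right)} = 2 - 4 = -2$)
$r = -42393$ ($r = 2 - 42395 = -42393$)
$Y = 0$
$k = 0$ ($k = \left(\left(-6 - 11\right) - \left(4 + \frac{1}{7}\right)\right) \left(0 + 0\right) = \left(-17 - \frac{29}{7}\right) 0 = \left(- \frac{148}{7}\right) 0 = 0$)
$k r = 0 \left(-42393\right) = 0$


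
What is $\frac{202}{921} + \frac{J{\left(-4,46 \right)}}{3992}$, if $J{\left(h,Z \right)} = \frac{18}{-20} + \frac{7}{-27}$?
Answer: $\frac{72478469}{330896880} \approx 0.21904$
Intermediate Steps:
$J{\left(h,Z \right)} = - \frac{313}{270}$ ($J{\left(h,Z \right)} = 18 \left(- \frac{1}{20}\right) + 7 \left(- \frac{1}{27}\right) = - \frac{9}{10} - \frac{7}{27} = - \frac{313}{270}$)
$\frac{202}{921} + \frac{J{\left(-4,46 \right)}}{3992} = \frac{202}{921} - \frac{313}{270 \cdot 3992} = 202 \cdot \frac{1}{921} - \frac{313}{1077840} = \frac{202}{921} - \frac{313}{1077840} = \frac{72478469}{330896880}$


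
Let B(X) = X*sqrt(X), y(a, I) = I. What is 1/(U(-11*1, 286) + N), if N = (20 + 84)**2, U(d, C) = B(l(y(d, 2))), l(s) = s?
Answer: 1352/14623231 - sqrt(2)/58492924 ≈ 9.2431e-5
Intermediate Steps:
B(X) = X**(3/2)
U(d, C) = 2*sqrt(2) (U(d, C) = 2**(3/2) = 2*sqrt(2))
N = 10816 (N = 104**2 = 10816)
1/(U(-11*1, 286) + N) = 1/(2*sqrt(2) + 10816) = 1/(10816 + 2*sqrt(2))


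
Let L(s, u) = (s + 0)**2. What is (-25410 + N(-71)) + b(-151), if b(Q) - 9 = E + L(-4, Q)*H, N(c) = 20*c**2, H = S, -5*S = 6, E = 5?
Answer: 377024/5 ≈ 75405.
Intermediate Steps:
S = -6/5 (S = -1/5*6 = -6/5 ≈ -1.2000)
L(s, u) = s**2
H = -6/5 ≈ -1.2000
b(Q) = -26/5 (b(Q) = 9 + (5 + (-4)**2*(-6/5)) = 9 + (5 + 16*(-6/5)) = 9 + (5 - 96/5) = 9 - 71/5 = -26/5)
(-25410 + N(-71)) + b(-151) = (-25410 + 20*(-71)**2) - 26/5 = (-25410 + 20*5041) - 26/5 = (-25410 + 100820) - 26/5 = 75410 - 26/5 = 377024/5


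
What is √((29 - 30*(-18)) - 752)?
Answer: I*√183 ≈ 13.528*I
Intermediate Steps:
√((29 - 30*(-18)) - 752) = √((29 + 540) - 752) = √(569 - 752) = √(-183) = I*√183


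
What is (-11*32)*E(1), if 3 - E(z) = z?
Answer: -704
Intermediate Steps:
E(z) = 3 - z
(-11*32)*E(1) = (-11*32)*(3 - 1*1) = -352*(3 - 1) = -352*2 = -704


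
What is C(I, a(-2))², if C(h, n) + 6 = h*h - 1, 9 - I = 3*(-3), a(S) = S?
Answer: 100489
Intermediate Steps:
I = 18 (I = 9 - 3*(-3) = 9 - 1*(-9) = 9 + 9 = 18)
C(h, n) = -7 + h² (C(h, n) = -6 + (h*h - 1) = -6 + (h² - 1) = -6 + (-1 + h²) = -7 + h²)
C(I, a(-2))² = (-7 + 18²)² = (-7 + 324)² = 317² = 100489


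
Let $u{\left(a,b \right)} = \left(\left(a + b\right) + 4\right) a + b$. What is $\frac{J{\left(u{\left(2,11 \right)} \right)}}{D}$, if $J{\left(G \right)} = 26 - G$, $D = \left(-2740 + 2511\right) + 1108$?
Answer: $- \frac{19}{879} \approx -0.021615$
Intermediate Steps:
$D = 879$ ($D = -229 + 1108 = 879$)
$u{\left(a,b \right)} = b + a \left(4 + a + b\right)$ ($u{\left(a,b \right)} = \left(4 + a + b\right) a + b = a \left(4 + a + b\right) + b = b + a \left(4 + a + b\right)$)
$\frac{J{\left(u{\left(2,11 \right)} \right)}}{D} = \frac{26 - \left(11 + 2^{2} + 4 \cdot 2 + 2 \cdot 11\right)}{879} = \left(26 - \left(11 + 4 + 8 + 22\right)\right) \frac{1}{879} = \left(26 - 45\right) \frac{1}{879} = \left(-19\right) \frac{1}{879} = - \frac{19}{879}$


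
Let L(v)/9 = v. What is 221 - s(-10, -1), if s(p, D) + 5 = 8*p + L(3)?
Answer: 279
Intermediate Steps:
L(v) = 9*v
s(p, D) = 22 + 8*p (s(p, D) = -5 + (8*p + 9*3) = -5 + (8*p + 27) = -5 + (27 + 8*p) = 22 + 8*p)
221 - s(-10, -1) = 221 - (22 + 8*(-10)) = 221 - (22 - 80) = 221 - 1*(-58) = 221 + 58 = 279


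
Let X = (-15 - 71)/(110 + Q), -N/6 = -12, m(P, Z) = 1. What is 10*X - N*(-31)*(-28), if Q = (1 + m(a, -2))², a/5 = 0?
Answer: -3562702/57 ≈ -62504.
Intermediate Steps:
a = 0 (a = 5*0 = 0)
N = 72 (N = -6*(-12) = 72)
Q = 4 (Q = (1 + 1)² = 2² = 4)
X = -43/57 (X = (-15 - 71)/(110 + 4) = -86/114 = -86*1/114 = -43/57 ≈ -0.75439)
10*X - N*(-31)*(-28) = 10*(-43/57) - 72*(-31)*(-28) = -430/57 - (-2232)*(-28) = -430/57 - 1*62496 = -430/57 - 62496 = -3562702/57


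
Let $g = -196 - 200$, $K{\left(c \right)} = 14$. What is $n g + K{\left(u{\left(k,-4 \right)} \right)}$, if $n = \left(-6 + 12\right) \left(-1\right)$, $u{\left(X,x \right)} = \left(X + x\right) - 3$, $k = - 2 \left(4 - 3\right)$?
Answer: $2390$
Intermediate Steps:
$k = -2$ ($k = \left(-2\right) 1 = -2$)
$u{\left(X,x \right)} = -3 + X + x$
$n = -6$ ($n = 6 \left(-1\right) = -6$)
$g = -396$
$n g + K{\left(u{\left(k,-4 \right)} \right)} = \left(-6\right) \left(-396\right) + 14 = 2376 + 14 = 2390$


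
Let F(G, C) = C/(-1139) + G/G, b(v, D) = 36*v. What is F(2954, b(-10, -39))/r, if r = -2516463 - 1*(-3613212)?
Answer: 1499/1249197111 ≈ 1.2000e-6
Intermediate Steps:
F(G, C) = 1 - C/1139 (F(G, C) = C*(-1/1139) + 1 = -C/1139 + 1 = 1 - C/1139)
r = 1096749 (r = -2516463 + 3613212 = 1096749)
F(2954, b(-10, -39))/r = (1 - 36*(-10)/1139)/1096749 = (1 - 1/1139*(-360))*(1/1096749) = (1 + 360/1139)*(1/1096749) = (1499/1139)*(1/1096749) = 1499/1249197111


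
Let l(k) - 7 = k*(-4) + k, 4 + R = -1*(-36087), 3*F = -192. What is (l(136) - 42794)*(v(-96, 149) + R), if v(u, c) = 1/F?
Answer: -99750688645/64 ≈ -1.5586e+9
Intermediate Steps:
F = -64 (F = (⅓)*(-192) = -64)
R = 36083 (R = -4 - 1*(-36087) = -4 + 36087 = 36083)
v(u, c) = -1/64 (v(u, c) = 1/(-64) = -1/64)
l(k) = 7 - 3*k (l(k) = 7 + (k*(-4) + k) = 7 + (-4*k + k) = 7 - 3*k)
(l(136) - 42794)*(v(-96, 149) + R) = ((7 - 3*136) - 42794)*(-1/64 + 36083) = ((7 - 408) - 42794)*(2309311/64) = (-401 - 42794)*(2309311/64) = -43195*2309311/64 = -99750688645/64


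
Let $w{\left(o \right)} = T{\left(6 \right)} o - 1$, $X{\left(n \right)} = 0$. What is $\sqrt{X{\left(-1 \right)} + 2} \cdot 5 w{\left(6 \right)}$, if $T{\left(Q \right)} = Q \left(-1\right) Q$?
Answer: $- 1085 \sqrt{2} \approx -1534.4$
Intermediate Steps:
$T{\left(Q \right)} = - Q^{2}$ ($T{\left(Q \right)} = - Q Q = - Q^{2}$)
$w{\left(o \right)} = -1 - 36 o$ ($w{\left(o \right)} = - 6^{2} o - 1 = \left(-1\right) 36 o - 1 = - 36 o - 1 = -1 - 36 o$)
$\sqrt{X{\left(-1 \right)} + 2} \cdot 5 w{\left(6 \right)} = \sqrt{0 + 2} \cdot 5 \left(-1 - 216\right) = \sqrt{2} \cdot 5 \left(-1 - 216\right) = 5 \sqrt{2} \left(-217\right) = - 1085 \sqrt{2}$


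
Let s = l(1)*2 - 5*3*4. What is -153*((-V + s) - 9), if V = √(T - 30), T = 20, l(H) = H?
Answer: 10251 + 153*I*√10 ≈ 10251.0 + 483.83*I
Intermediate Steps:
V = I*√10 (V = √(20 - 30) = √(-10) = I*√10 ≈ 3.1623*I)
s = -58 (s = 1*2 - 5*3*4 = 2 - 15*4 = 2 - 60 = -58)
-153*((-V + s) - 9) = -153*((-I*√10 - 58) - 9) = -153*((-58 - I*√10) - 9) = -153*(-67 - I*√10) = 10251 + 153*I*√10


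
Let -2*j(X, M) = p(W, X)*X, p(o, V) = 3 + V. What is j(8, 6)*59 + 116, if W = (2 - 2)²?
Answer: -2480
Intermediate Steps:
W = 0 (W = 0² = 0)
j(X, M) = -X*(3 + X)/2 (j(X, M) = -(3 + X)*X/2 = -X*(3 + X)/2)
j(8, 6)*59 + 116 = -½*8*(3 + 8)*59 + 116 = -½*8*11*59 + 116 = -44*59 + 116 = -2596 + 116 = -2480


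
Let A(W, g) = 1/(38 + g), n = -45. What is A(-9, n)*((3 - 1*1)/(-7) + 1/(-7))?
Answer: 3/49 ≈ 0.061224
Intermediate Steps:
A(-9, n)*((3 - 1*1)/(-7) + 1/(-7)) = ((3 - 1*1)/(-7) + 1/(-7))/(38 - 45) = ((3 - 1)*(-⅐) + 1*(-⅐))/(-7) = -(2*(-⅐) - ⅐)/7 = -(-2/7 - ⅐)/7 = -⅐*(-3/7) = 3/49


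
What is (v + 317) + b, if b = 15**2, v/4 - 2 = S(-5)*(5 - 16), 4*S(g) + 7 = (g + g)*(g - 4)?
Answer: -363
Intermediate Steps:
S(g) = -7/4 + g*(-4 + g)/2 (S(g) = -7/4 + ((g + g)*(g - 4))/4 = -7/4 + ((2*g)*(-4 + g))/4 = -7/4 + (2*g*(-4 + g))/4 = -7/4 + g*(-4 + g)/2)
v = -905 (v = 8 + 4*((-7/4 + (1/2)*(-5)**2 - 2*(-5))*(5 - 16)) = 8 + 4*((-7/4 + (1/2)*25 + 10)*(-11)) = 8 + 4*((-7/4 + 25/2 + 10)*(-11)) = 8 + 4*((83/4)*(-11)) = 8 + 4*(-913/4) = 8 - 913 = -905)
b = 225
(v + 317) + b = (-905 + 317) + 225 = -588 + 225 = -363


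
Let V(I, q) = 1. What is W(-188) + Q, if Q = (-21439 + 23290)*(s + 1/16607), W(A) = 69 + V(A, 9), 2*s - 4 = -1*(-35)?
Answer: 1201171405/33214 ≈ 36165.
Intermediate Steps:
s = 39/2 (s = 2 + (-1*(-35))/2 = 2 + (½)*35 = 2 + 35/2 = 39/2 ≈ 19.500)
W(A) = 70 (W(A) = 69 + 1 = 70)
Q = 1198846425/33214 (Q = (-21439 + 23290)*(39/2 + 1/16607) = 1851*(39/2 + 1/16607) = 1851*(647675/33214) = 1198846425/33214 ≈ 36095.)
W(-188) + Q = 70 + 1198846425/33214 = 1201171405/33214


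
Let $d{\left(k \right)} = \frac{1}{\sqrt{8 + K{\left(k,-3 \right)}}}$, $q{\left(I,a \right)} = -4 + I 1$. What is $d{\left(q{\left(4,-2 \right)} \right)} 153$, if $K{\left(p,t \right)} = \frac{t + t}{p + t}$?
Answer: $\frac{153 \sqrt{10}}{10} \approx 48.383$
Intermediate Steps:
$K{\left(p,t \right)} = \frac{2 t}{p + t}$
$q{\left(I,a \right)} = -4 + I$
$d{\left(k \right)} = \frac{1}{\sqrt{8 - \frac{6}{-3 + k}}}$ ($d{\left(k \right)} = \frac{1}{\sqrt{8 + 2 \left(-3\right) \frac{1}{k - 3}}} = \frac{1}{\sqrt{8 + 2 \left(-3\right) \frac{1}{-3 + k}}} = \frac{1}{\sqrt{8 - \frac{6}{-3 + k}}}$)
$d{\left(q{\left(4,-2 \right)} \right)} 153 = \frac{\sqrt{2}}{2 \sqrt{- \frac{1}{-3 + \left(-4 + 4\right)}} \sqrt{15 - 4 \left(-4 + 4\right)}} 153 = \frac{\sqrt{2}}{2 \sqrt{15} \sqrt{- \frac{1}{-3 + 0}}} \cdot 153 = \frac{\sqrt{2}}{2 \sqrt{15} \sqrt{- \frac{1}{-3}}} \cdot 153 = \frac{\sqrt{2}}{2 \sqrt{5}} \cdot 153 = \frac{\sqrt{2} \frac{\sqrt{5}}{5}}{2} \cdot 153 = \frac{\sqrt{10}}{10} \cdot 153 = \frac{153 \sqrt{10}}{10}$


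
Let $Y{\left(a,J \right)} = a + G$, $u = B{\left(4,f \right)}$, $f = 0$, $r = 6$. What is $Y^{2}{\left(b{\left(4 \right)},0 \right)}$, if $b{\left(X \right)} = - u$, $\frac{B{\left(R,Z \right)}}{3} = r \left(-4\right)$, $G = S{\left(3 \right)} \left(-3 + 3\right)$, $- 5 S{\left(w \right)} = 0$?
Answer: $5184$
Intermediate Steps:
$S{\left(w \right)} = 0$ ($S{\left(w \right)} = \left(- \frac{1}{5}\right) 0 = 0$)
$G = 0$ ($G = 0 \left(-3 + 3\right) = 0 \cdot 0 = 0$)
$B{\left(R,Z \right)} = -72$ ($B{\left(R,Z \right)} = 3 \cdot 6 \left(-4\right) = 3 \left(-24\right) = -72$)
$u = -72$
$b{\left(X \right)} = 72$ ($b{\left(X \right)} = \left(-1\right) \left(-72\right) = 72$)
$Y{\left(a,J \right)} = a$ ($Y{\left(a,J \right)} = a + 0 = a$)
$Y^{2}{\left(b{\left(4 \right)},0 \right)} = 72^{2} = 5184$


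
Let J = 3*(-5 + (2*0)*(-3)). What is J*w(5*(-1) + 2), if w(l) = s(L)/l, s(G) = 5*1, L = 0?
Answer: 25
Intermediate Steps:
s(G) = 5
w(l) = 5/l
J = -15 (J = 3*(-5 + 0*(-3)) = 3*(-5 + 0) = 3*(-5) = -15)
J*w(5*(-1) + 2) = -75/(5*(-1) + 2) = -75/(-5 + 2) = -75/(-3) = -75*(-1)/3 = -15*(-5/3) = 25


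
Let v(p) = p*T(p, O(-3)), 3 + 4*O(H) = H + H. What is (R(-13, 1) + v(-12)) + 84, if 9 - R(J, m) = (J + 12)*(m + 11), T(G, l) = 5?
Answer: 45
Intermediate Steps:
O(H) = -¾ + H/2 (O(H) = -¾ + (H + H)/4 = -¾ + (2*H)/4 = -¾ + H/2)
R(J, m) = 9 - (11 + m)*(12 + J) (R(J, m) = 9 - (J + 12)*(m + 11) = 9 - (12 + J)*(11 + m) = 9 - (11 + m)*(12 + J))
v(p) = 5*p (v(p) = p*5 = 5*p)
(R(-13, 1) + v(-12)) + 84 = ((-123 - 12*1 - 11*(-13) - 1*(-13)*1) + 5*(-12)) + 84 = ((-123 - 12 + 143 + 13) - 60) + 84 = (21 - 60) + 84 = -39 + 84 = 45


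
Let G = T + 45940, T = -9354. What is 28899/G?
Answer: 28899/36586 ≈ 0.78989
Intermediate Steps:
G = 36586 (G = -9354 + 45940 = 36586)
28899/G = 28899/36586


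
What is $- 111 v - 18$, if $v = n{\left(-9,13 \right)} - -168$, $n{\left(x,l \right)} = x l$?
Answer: $-5679$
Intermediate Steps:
$n{\left(x,l \right)} = l x$
$v = 51$ ($v = 13 \left(-9\right) - -168 = -117 + 168 = 51$)
$- 111 v - 18 = \left(-111\right) 51 - 18 = -5661 - 18 = -5679$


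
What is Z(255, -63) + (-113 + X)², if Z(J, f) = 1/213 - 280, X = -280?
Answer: 32837998/213 ≈ 1.5417e+5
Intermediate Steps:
Z(J, f) = -59639/213 (Z(J, f) = 1/213 - 280 = -59639/213)
Z(255, -63) + (-113 + X)² = -59639/213 + (-113 - 280)² = -59639/213 + (-393)² = -59639/213 + 154449 = 32837998/213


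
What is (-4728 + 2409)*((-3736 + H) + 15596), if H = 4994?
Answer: -39084426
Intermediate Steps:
(-4728 + 2409)*((-3736 + H) + 15596) = (-4728 + 2409)*((-3736 + 4994) + 15596) = -2319*(1258 + 15596) = -2319*16854 = -39084426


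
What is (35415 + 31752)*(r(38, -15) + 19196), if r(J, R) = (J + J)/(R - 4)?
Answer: 1289069064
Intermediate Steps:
r(J, R) = 2*J/(-4 + R) (r(J, R) = (2*J)/(-4 + R) = 2*J/(-4 + R))
(35415 + 31752)*(r(38, -15) + 19196) = (35415 + 31752)*(2*38/(-4 - 15) + 19196) = 67167*(2*38/(-19) + 19196) = 67167*(2*38*(-1/19) + 19196) = 67167*(-4 + 19196) = 67167*19192 = 1289069064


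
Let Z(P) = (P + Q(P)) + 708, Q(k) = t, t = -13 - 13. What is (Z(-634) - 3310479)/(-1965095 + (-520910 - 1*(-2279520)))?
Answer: 3310431/206485 ≈ 16.032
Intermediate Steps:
t = -26
Q(k) = -26
Z(P) = 682 + P (Z(P) = (P - 26) + 708 = (-26 + P) + 708 = 682 + P)
(Z(-634) - 3310479)/(-1965095 + (-520910 - 1*(-2279520))) = ((682 - 634) - 3310479)/(-1965095 + (-520910 - 1*(-2279520))) = (48 - 3310479)/(-1965095 + (-520910 + 2279520)) = -3310431/(-1965095 + 1758610) = -3310431/(-206485) = -3310431*(-1/206485) = 3310431/206485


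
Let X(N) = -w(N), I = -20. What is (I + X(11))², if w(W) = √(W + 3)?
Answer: (20 + √14)² ≈ 563.67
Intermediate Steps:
w(W) = √(3 + W)
X(N) = -√(3 + N)
(I + X(11))² = (-20 - √(3 + 11))² = (-20 - √14)²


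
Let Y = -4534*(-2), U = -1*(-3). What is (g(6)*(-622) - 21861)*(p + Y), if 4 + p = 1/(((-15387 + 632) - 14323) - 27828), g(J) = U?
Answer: -12238291288641/56906 ≈ -2.1506e+8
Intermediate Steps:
U = 3
Y = 9068
g(J) = 3
p = -227625/56906 (p = -4 + 1/(((-15387 + 632) - 14323) - 27828) = -4 + 1/((-14755 - 14323) - 27828) = -4 + 1/(-29078 - 27828) = -4 + 1/(-56906) = -4 - 1/56906 = -227625/56906 ≈ -4.0000)
(g(6)*(-622) - 21861)*(p + Y) = (3*(-622) - 21861)*(-227625/56906 + 9068) = (-1866 - 21861)*(515795983/56906) = -23727*515795983/56906 = -12238291288641/56906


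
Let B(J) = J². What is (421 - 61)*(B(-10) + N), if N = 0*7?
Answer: 36000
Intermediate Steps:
N = 0
(421 - 61)*(B(-10) + N) = (421 - 61)*((-10)² + 0) = 360*(100 + 0) = 360*100 = 36000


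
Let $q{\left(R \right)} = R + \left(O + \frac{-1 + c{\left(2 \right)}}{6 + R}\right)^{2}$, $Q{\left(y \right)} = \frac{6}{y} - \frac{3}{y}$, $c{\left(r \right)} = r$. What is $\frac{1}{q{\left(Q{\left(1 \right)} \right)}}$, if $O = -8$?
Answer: $\frac{81}{5284} \approx 0.015329$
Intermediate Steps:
$Q{\left(y \right)} = \frac{3}{y}$
$q{\left(R \right)} = R + \left(-8 + \frac{1}{6 + R}\right)^{2}$ ($q{\left(R \right)} = R + \left(-8 + \frac{-1 + 2}{6 + R}\right)^{2} = R + \left(-8 + 1 \frac{1}{6 + R}\right)^{2} = R + \left(-8 + \frac{1}{6 + R}\right)^{2}$)
$\frac{1}{q{\left(Q{\left(1 \right)} \right)}} = \frac{1}{\frac{3}{1} + \frac{\left(47 + 8 \cdot \frac{3}{1}\right)^{2}}{\left(6 + \frac{3}{1}\right)^{2}}} = \frac{1}{3 \cdot 1 + \frac{\left(47 + 8 \cdot 3 \cdot 1\right)^{2}}{\left(6 + 3 \cdot 1\right)^{2}}} = \frac{1}{3 + \frac{\left(47 + 8 \cdot 3\right)^{2}}{\left(6 + 3\right)^{2}}} = \frac{1}{3 + \frac{\left(47 + 24\right)^{2}}{81}} = \frac{1}{3 + \frac{71^{2}}{81}} = \frac{1}{3 + \frac{1}{81} \cdot 5041} = \frac{1}{3 + \frac{5041}{81}} = \frac{1}{\frac{5284}{81}} = \frac{81}{5284}$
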